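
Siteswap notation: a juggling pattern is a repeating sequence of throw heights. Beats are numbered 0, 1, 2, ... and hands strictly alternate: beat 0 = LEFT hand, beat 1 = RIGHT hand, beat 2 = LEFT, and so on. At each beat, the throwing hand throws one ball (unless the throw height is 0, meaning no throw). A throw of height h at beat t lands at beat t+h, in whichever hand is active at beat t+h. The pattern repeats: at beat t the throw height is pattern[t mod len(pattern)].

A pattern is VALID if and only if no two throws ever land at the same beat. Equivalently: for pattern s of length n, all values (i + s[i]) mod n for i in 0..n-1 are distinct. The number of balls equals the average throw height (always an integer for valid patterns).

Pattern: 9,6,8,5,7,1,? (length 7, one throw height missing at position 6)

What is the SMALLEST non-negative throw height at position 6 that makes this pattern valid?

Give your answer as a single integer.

i=0: (0 + 9) mod 7 = 2
i=1: (1 + 6) mod 7 = 0
i=2: (2 + 8) mod 7 = 3
i=3: (3 + 5) mod 7 = 1
i=4: (4 + 7) mod 7 = 4
i=5: (5 + 1) mod 7 = 6
i=6: s[i]=? (unknown)
Known residues: [0, 1, 2, 3, 4, 6]; need a permutation of 0..6, so missing residue r = 5
Need (6 + s) mod 7 = 5; smallest s = (5 - 6) mod 7 = 6

Answer: 6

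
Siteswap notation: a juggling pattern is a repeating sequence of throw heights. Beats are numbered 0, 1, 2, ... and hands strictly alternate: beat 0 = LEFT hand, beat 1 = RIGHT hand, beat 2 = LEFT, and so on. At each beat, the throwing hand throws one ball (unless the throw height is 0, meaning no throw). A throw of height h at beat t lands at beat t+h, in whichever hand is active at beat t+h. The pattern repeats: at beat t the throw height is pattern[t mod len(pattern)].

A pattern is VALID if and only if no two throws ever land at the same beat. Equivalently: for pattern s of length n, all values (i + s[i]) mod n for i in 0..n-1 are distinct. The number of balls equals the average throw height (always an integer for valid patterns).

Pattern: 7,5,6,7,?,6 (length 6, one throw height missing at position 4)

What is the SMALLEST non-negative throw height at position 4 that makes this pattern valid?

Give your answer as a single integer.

i=0: (0 + 7) mod 6 = 1
i=1: (1 + 5) mod 6 = 0
i=2: (2 + 6) mod 6 = 2
i=3: (3 + 7) mod 6 = 4
i=4: s[i]=? (unknown)
i=5: (5 + 6) mod 6 = 5
Known residues: [0, 1, 2, 4, 5]; need a permutation of 0..5, so missing residue r = 3
Need (4 + s) mod 6 = 3; smallest s = (3 - 4) mod 6 = 5

Answer: 5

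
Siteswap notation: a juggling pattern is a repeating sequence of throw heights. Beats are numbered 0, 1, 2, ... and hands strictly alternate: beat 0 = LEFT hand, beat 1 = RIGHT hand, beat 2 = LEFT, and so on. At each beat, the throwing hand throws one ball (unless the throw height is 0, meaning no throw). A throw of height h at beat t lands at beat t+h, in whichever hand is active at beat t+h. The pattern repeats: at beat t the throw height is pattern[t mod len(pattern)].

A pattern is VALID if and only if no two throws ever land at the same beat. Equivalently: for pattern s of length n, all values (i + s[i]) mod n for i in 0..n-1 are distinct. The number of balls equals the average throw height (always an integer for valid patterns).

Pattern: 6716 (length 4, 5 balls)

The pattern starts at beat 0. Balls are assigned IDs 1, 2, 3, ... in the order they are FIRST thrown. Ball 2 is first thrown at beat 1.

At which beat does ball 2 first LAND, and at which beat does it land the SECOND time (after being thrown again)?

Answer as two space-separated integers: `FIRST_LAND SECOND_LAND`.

Answer: 8 14

Derivation:
Beat 0 (L): throw ball1 h=6 -> lands@6:L; in-air after throw: [b1@6:L]
Beat 1 (R): throw ball2 h=7 -> lands@8:L; in-air after throw: [b1@6:L b2@8:L]
Beat 2 (L): throw ball3 h=1 -> lands@3:R; in-air after throw: [b3@3:R b1@6:L b2@8:L]
Beat 3 (R): throw ball3 h=6 -> lands@9:R; in-air after throw: [b1@6:L b2@8:L b3@9:R]
Beat 4 (L): throw ball4 h=6 -> lands@10:L; in-air after throw: [b1@6:L b2@8:L b3@9:R b4@10:L]
Beat 5 (R): throw ball5 h=7 -> lands@12:L; in-air after throw: [b1@6:L b2@8:L b3@9:R b4@10:L b5@12:L]
Beat 6 (L): throw ball1 h=1 -> lands@7:R; in-air after throw: [b1@7:R b2@8:L b3@9:R b4@10:L b5@12:L]
Beat 7 (R): throw ball1 h=6 -> lands@13:R; in-air after throw: [b2@8:L b3@9:R b4@10:L b5@12:L b1@13:R]
Beat 8 (L): throw ball2 h=6 -> lands@14:L; in-air after throw: [b3@9:R b4@10:L b5@12:L b1@13:R b2@14:L]
Beat 9 (R): throw ball3 h=7 -> lands@16:L; in-air after throw: [b4@10:L b5@12:L b1@13:R b2@14:L b3@16:L]
Beat 10 (L): throw ball4 h=1 -> lands@11:R; in-air after throw: [b4@11:R b5@12:L b1@13:R b2@14:L b3@16:L]
Beat 11 (R): throw ball4 h=6 -> lands@17:R; in-air after throw: [b5@12:L b1@13:R b2@14:L b3@16:L b4@17:R]
Beat 12 (L): throw ball5 h=6 -> lands@18:L; in-air after throw: [b1@13:R b2@14:L b3@16:L b4@17:R b5@18:L]
Beat 13 (R): throw ball1 h=7 -> lands@20:L; in-air after throw: [b2@14:L b3@16:L b4@17:R b5@18:L b1@20:L]
Beat 14 (L): throw ball2 h=1 -> lands@15:R; in-air after throw: [b2@15:R b3@16:L b4@17:R b5@18:L b1@20:L]
Ball 2: thrown@1 h=7 -> first land @8; rethrown@8 h=6 -> second land @14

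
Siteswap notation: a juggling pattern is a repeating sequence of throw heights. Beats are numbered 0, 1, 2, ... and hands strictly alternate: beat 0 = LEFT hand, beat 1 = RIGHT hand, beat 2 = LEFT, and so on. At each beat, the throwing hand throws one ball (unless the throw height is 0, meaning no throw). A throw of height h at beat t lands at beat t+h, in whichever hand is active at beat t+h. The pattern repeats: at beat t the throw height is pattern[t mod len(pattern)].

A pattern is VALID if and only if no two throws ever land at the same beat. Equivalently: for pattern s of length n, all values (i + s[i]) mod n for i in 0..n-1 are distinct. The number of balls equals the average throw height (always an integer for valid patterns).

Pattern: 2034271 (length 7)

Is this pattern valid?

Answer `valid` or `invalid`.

Answer: invalid

Derivation:
i=0: (i + s[i]) mod n = (0 + 2) mod 7 = 2
i=1: (i + s[i]) mod n = (1 + 0) mod 7 = 1
i=2: (i + s[i]) mod n = (2 + 3) mod 7 = 5
i=3: (i + s[i]) mod n = (3 + 4) mod 7 = 0
i=4: (i + s[i]) mod n = (4 + 2) mod 7 = 6
i=5: (i + s[i]) mod n = (5 + 7) mod 7 = 5
i=6: (i + s[i]) mod n = (6 + 1) mod 7 = 0
Residues: [2, 1, 5, 0, 6, 5, 0], distinct: False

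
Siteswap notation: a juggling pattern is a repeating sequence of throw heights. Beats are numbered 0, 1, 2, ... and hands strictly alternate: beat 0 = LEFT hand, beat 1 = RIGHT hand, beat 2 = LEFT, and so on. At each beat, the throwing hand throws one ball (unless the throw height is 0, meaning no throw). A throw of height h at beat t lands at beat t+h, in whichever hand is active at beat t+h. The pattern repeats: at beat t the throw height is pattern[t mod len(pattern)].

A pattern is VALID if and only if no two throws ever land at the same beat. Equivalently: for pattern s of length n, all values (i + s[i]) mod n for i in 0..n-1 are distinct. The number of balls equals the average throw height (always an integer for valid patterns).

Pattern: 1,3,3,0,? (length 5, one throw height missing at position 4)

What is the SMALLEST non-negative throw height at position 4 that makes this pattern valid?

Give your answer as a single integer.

Answer: 3

Derivation:
i=0: (0 + 1) mod 5 = 1
i=1: (1 + 3) mod 5 = 4
i=2: (2 + 3) mod 5 = 0
i=3: (3 + 0) mod 5 = 3
i=4: s[i]=? (unknown)
Known residues: [0, 1, 3, 4]; need a permutation of 0..4, so missing residue r = 2
Need (4 + s) mod 5 = 2; smallest s = (2 - 4) mod 5 = 3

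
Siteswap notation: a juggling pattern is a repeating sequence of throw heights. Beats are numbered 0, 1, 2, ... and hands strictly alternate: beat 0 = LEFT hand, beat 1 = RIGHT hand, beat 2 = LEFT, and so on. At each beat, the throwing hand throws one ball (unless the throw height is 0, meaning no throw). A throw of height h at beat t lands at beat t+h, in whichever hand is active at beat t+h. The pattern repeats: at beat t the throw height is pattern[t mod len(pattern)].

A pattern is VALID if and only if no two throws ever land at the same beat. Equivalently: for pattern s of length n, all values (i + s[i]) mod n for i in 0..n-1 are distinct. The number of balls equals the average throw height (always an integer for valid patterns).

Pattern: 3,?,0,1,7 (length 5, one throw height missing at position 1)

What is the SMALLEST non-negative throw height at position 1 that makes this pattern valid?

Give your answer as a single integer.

Answer: 4

Derivation:
i=0: (0 + 3) mod 5 = 3
i=1: s[i]=? (unknown)
i=2: (2 + 0) mod 5 = 2
i=3: (3 + 1) mod 5 = 4
i=4: (4 + 7) mod 5 = 1
Known residues: [1, 2, 3, 4]; need a permutation of 0..4, so missing residue r = 0
Need (1 + s) mod 5 = 0; smallest s = (0 - 1) mod 5 = 4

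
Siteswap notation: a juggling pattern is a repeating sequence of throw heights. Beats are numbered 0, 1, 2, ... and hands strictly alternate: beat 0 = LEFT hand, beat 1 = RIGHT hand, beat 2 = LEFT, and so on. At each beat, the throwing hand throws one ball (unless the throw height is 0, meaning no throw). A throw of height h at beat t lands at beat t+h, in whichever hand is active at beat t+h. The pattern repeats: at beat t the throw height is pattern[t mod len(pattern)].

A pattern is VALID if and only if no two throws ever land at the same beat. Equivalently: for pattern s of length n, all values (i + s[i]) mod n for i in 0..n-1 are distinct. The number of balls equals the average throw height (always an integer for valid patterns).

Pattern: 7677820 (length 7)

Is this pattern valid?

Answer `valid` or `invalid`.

i=0: (i + s[i]) mod n = (0 + 7) mod 7 = 0
i=1: (i + s[i]) mod n = (1 + 6) mod 7 = 0
i=2: (i + s[i]) mod n = (2 + 7) mod 7 = 2
i=3: (i + s[i]) mod n = (3 + 7) mod 7 = 3
i=4: (i + s[i]) mod n = (4 + 8) mod 7 = 5
i=5: (i + s[i]) mod n = (5 + 2) mod 7 = 0
i=6: (i + s[i]) mod n = (6 + 0) mod 7 = 6
Residues: [0, 0, 2, 3, 5, 0, 6], distinct: False

Answer: invalid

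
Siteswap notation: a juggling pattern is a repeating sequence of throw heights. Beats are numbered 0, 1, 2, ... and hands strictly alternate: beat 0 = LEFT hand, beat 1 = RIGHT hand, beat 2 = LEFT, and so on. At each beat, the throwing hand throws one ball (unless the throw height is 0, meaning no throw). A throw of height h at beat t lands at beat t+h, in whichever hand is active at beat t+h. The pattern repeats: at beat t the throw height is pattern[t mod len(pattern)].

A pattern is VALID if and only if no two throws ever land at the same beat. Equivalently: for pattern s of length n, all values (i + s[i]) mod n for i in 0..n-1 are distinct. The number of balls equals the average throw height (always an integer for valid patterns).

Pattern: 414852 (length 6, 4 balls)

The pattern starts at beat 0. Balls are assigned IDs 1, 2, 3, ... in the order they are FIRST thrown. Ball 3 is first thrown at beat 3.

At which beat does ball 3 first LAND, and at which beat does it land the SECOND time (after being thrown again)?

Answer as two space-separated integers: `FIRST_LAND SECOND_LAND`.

Beat 0 (L): throw ball1 h=4 -> lands@4:L; in-air after throw: [b1@4:L]
Beat 1 (R): throw ball2 h=1 -> lands@2:L; in-air after throw: [b2@2:L b1@4:L]
Beat 2 (L): throw ball2 h=4 -> lands@6:L; in-air after throw: [b1@4:L b2@6:L]
Beat 3 (R): throw ball3 h=8 -> lands@11:R; in-air after throw: [b1@4:L b2@6:L b3@11:R]
Beat 4 (L): throw ball1 h=5 -> lands@9:R; in-air after throw: [b2@6:L b1@9:R b3@11:R]
Beat 5 (R): throw ball4 h=2 -> lands@7:R; in-air after throw: [b2@6:L b4@7:R b1@9:R b3@11:R]
Beat 6 (L): throw ball2 h=4 -> lands@10:L; in-air after throw: [b4@7:R b1@9:R b2@10:L b3@11:R]
Beat 7 (R): throw ball4 h=1 -> lands@8:L; in-air after throw: [b4@8:L b1@9:R b2@10:L b3@11:R]
Beat 8 (L): throw ball4 h=4 -> lands@12:L; in-air after throw: [b1@9:R b2@10:L b3@11:R b4@12:L]
Beat 9 (R): throw ball1 h=8 -> lands@17:R; in-air after throw: [b2@10:L b3@11:R b4@12:L b1@17:R]
Beat 10 (L): throw ball2 h=5 -> lands@15:R; in-air after throw: [b3@11:R b4@12:L b2@15:R b1@17:R]
Beat 11 (R): throw ball3 h=2 -> lands@13:R; in-air after throw: [b4@12:L b3@13:R b2@15:R b1@17:R]
Beat 12 (L): throw ball4 h=4 -> lands@16:L; in-air after throw: [b3@13:R b2@15:R b4@16:L b1@17:R]
Beat 13 (R): throw ball3 h=1 -> lands@14:L; in-air after throw: [b3@14:L b2@15:R b4@16:L b1@17:R]
Ball 3: thrown@3 h=8 -> first land @11; rethrown@11 h=2 -> second land @13

Answer: 11 13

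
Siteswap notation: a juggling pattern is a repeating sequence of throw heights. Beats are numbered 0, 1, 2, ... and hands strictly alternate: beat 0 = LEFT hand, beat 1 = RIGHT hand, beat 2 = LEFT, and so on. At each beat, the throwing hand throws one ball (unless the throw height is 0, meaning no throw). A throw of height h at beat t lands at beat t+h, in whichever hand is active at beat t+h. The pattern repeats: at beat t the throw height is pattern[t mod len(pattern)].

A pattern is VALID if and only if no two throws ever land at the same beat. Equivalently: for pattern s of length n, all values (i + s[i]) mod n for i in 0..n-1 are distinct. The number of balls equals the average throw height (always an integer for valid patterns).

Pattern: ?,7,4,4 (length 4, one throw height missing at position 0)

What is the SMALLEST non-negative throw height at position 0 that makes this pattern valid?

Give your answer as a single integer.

i=0: s[i]=? (unknown)
i=1: (1 + 7) mod 4 = 0
i=2: (2 + 4) mod 4 = 2
i=3: (3 + 4) mod 4 = 3
Known residues: [0, 2, 3]; need a permutation of 0..3, so missing residue r = 1
Need (0 + s) mod 4 = 1; smallest s = (1 - 0) mod 4 = 1

Answer: 1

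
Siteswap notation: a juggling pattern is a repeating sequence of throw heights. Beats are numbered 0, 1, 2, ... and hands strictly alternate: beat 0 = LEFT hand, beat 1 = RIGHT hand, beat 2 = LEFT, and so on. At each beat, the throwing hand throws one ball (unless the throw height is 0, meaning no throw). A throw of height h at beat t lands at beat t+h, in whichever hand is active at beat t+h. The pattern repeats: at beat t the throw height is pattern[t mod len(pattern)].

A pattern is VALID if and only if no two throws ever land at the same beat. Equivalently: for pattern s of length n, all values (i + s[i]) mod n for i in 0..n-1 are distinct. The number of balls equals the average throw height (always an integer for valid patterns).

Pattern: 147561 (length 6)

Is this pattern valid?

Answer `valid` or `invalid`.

i=0: (i + s[i]) mod n = (0 + 1) mod 6 = 1
i=1: (i + s[i]) mod n = (1 + 4) mod 6 = 5
i=2: (i + s[i]) mod n = (2 + 7) mod 6 = 3
i=3: (i + s[i]) mod n = (3 + 5) mod 6 = 2
i=4: (i + s[i]) mod n = (4 + 6) mod 6 = 4
i=5: (i + s[i]) mod n = (5 + 1) mod 6 = 0
Residues: [1, 5, 3, 2, 4, 0], distinct: True

Answer: valid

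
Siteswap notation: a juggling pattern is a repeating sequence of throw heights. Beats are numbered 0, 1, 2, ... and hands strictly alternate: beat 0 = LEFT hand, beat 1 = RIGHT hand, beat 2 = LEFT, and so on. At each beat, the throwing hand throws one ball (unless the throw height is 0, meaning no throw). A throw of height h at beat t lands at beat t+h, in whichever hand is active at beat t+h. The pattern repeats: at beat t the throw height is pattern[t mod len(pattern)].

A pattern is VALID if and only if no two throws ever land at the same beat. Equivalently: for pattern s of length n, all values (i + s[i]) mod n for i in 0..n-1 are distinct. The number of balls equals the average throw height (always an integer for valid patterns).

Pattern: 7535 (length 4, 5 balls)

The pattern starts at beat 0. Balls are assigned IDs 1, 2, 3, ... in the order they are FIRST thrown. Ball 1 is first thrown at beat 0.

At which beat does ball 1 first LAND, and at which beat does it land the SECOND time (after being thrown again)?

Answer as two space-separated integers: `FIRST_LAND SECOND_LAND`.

Answer: 7 12

Derivation:
Beat 0 (L): throw ball1 h=7 -> lands@7:R; in-air after throw: [b1@7:R]
Beat 1 (R): throw ball2 h=5 -> lands@6:L; in-air after throw: [b2@6:L b1@7:R]
Beat 2 (L): throw ball3 h=3 -> lands@5:R; in-air after throw: [b3@5:R b2@6:L b1@7:R]
Beat 3 (R): throw ball4 h=5 -> lands@8:L; in-air after throw: [b3@5:R b2@6:L b1@7:R b4@8:L]
Beat 4 (L): throw ball5 h=7 -> lands@11:R; in-air after throw: [b3@5:R b2@6:L b1@7:R b4@8:L b5@11:R]
Beat 5 (R): throw ball3 h=5 -> lands@10:L; in-air after throw: [b2@6:L b1@7:R b4@8:L b3@10:L b5@11:R]
Beat 6 (L): throw ball2 h=3 -> lands@9:R; in-air after throw: [b1@7:R b4@8:L b2@9:R b3@10:L b5@11:R]
Beat 7 (R): throw ball1 h=5 -> lands@12:L; in-air after throw: [b4@8:L b2@9:R b3@10:L b5@11:R b1@12:L]
Beat 8 (L): throw ball4 h=7 -> lands@15:R; in-air after throw: [b2@9:R b3@10:L b5@11:R b1@12:L b4@15:R]
Beat 9 (R): throw ball2 h=5 -> lands@14:L; in-air after throw: [b3@10:L b5@11:R b1@12:L b2@14:L b4@15:R]
Beat 10 (L): throw ball3 h=3 -> lands@13:R; in-air after throw: [b5@11:R b1@12:L b3@13:R b2@14:L b4@15:R]
Beat 11 (R): throw ball5 h=5 -> lands@16:L; in-air after throw: [b1@12:L b3@13:R b2@14:L b4@15:R b5@16:L]
Beat 12 (L): throw ball1 h=7 -> lands@19:R; in-air after throw: [b3@13:R b2@14:L b4@15:R b5@16:L b1@19:R]
Ball 1: thrown@0 h=7 -> first land @7; rethrown@7 h=5 -> second land @12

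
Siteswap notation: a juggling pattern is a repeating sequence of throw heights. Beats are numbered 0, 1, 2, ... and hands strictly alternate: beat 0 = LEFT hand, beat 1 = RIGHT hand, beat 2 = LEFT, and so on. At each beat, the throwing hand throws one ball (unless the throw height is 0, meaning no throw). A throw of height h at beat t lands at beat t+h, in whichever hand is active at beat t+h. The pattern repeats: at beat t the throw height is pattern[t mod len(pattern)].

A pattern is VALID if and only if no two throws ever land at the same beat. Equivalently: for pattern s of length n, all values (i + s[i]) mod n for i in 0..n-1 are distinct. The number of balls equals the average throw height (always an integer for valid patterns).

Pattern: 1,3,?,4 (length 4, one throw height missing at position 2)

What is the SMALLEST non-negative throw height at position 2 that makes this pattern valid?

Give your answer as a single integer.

i=0: (0 + 1) mod 4 = 1
i=1: (1 + 3) mod 4 = 0
i=2: s[i]=? (unknown)
i=3: (3 + 4) mod 4 = 3
Known residues: [0, 1, 3]; need a permutation of 0..3, so missing residue r = 2
Need (2 + s) mod 4 = 2; smallest s = (2 - 2) mod 4 = 0

Answer: 0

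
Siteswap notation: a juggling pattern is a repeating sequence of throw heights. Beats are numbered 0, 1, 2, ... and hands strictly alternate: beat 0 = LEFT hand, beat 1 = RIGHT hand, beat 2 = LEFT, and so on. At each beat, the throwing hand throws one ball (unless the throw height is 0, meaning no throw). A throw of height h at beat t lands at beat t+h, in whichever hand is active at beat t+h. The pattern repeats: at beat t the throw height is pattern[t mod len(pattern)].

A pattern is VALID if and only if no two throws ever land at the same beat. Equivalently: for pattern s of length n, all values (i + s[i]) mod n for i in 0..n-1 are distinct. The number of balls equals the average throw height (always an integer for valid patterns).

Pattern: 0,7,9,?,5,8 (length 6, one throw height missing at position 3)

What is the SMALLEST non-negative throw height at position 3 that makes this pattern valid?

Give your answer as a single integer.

i=0: (0 + 0) mod 6 = 0
i=1: (1 + 7) mod 6 = 2
i=2: (2 + 9) mod 6 = 5
i=3: s[i]=? (unknown)
i=4: (4 + 5) mod 6 = 3
i=5: (5 + 8) mod 6 = 1
Known residues: [0, 1, 2, 3, 5]; need a permutation of 0..5, so missing residue r = 4
Need (3 + s) mod 6 = 4; smallest s = (4 - 3) mod 6 = 1

Answer: 1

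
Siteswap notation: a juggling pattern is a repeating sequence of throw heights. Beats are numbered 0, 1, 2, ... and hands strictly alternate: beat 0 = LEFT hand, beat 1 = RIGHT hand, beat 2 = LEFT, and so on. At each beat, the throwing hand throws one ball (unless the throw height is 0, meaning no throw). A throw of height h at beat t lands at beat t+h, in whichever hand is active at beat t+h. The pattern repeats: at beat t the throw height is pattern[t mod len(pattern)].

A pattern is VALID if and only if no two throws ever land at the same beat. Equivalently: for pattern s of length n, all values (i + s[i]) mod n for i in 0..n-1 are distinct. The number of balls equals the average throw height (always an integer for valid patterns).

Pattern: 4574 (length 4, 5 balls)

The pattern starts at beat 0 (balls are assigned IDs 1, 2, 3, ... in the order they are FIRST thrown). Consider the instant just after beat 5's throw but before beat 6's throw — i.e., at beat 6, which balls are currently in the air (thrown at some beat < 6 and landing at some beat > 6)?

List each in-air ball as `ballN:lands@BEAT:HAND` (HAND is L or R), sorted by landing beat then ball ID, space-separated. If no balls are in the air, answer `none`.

Answer: ball4:lands@7:R ball1:lands@8:L ball3:lands@9:R ball5:lands@10:L

Derivation:
Beat 0 (L): throw ball1 h=4 -> lands@4:L; in-air after throw: [b1@4:L]
Beat 1 (R): throw ball2 h=5 -> lands@6:L; in-air after throw: [b1@4:L b2@6:L]
Beat 2 (L): throw ball3 h=7 -> lands@9:R; in-air after throw: [b1@4:L b2@6:L b3@9:R]
Beat 3 (R): throw ball4 h=4 -> lands@7:R; in-air after throw: [b1@4:L b2@6:L b4@7:R b3@9:R]
Beat 4 (L): throw ball1 h=4 -> lands@8:L; in-air after throw: [b2@6:L b4@7:R b1@8:L b3@9:R]
Beat 5 (R): throw ball5 h=5 -> lands@10:L; in-air after throw: [b2@6:L b4@7:R b1@8:L b3@9:R b5@10:L]
Beat 6 (L): throw ball2 h=7 -> lands@13:R; in-air after throw: [b4@7:R b1@8:L b3@9:R b5@10:L b2@13:R]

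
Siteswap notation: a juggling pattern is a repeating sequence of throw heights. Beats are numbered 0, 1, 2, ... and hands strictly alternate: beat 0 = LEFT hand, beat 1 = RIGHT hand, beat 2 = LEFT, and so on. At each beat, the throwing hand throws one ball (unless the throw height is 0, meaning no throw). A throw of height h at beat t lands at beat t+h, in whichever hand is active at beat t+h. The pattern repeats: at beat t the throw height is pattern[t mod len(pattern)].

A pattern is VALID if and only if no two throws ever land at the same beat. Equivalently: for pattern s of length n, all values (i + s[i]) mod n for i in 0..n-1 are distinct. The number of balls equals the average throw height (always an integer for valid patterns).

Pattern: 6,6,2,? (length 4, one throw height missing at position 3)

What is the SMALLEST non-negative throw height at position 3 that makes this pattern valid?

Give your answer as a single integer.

i=0: (0 + 6) mod 4 = 2
i=1: (1 + 6) mod 4 = 3
i=2: (2 + 2) mod 4 = 0
i=3: s[i]=? (unknown)
Known residues: [0, 2, 3]; need a permutation of 0..3, so missing residue r = 1
Need (3 + s) mod 4 = 1; smallest s = (1 - 3) mod 4 = 2

Answer: 2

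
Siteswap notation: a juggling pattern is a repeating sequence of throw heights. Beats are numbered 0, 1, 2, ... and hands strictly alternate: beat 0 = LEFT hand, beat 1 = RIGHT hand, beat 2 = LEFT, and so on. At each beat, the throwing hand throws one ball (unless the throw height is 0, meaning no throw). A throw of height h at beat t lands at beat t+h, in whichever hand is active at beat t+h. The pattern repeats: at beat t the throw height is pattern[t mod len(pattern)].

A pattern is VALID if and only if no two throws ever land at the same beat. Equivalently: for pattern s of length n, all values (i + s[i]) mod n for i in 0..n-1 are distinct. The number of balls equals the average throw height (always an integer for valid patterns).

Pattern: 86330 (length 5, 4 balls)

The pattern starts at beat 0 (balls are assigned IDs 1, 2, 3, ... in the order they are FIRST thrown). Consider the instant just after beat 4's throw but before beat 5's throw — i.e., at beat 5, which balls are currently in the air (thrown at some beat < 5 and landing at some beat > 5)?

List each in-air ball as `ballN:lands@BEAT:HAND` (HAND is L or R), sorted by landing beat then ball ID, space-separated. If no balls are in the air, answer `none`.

Answer: ball4:lands@6:L ball2:lands@7:R ball1:lands@8:L

Derivation:
Beat 0 (L): throw ball1 h=8 -> lands@8:L; in-air after throw: [b1@8:L]
Beat 1 (R): throw ball2 h=6 -> lands@7:R; in-air after throw: [b2@7:R b1@8:L]
Beat 2 (L): throw ball3 h=3 -> lands@5:R; in-air after throw: [b3@5:R b2@7:R b1@8:L]
Beat 3 (R): throw ball4 h=3 -> lands@6:L; in-air after throw: [b3@5:R b4@6:L b2@7:R b1@8:L]
Beat 5 (R): throw ball3 h=8 -> lands@13:R; in-air after throw: [b4@6:L b2@7:R b1@8:L b3@13:R]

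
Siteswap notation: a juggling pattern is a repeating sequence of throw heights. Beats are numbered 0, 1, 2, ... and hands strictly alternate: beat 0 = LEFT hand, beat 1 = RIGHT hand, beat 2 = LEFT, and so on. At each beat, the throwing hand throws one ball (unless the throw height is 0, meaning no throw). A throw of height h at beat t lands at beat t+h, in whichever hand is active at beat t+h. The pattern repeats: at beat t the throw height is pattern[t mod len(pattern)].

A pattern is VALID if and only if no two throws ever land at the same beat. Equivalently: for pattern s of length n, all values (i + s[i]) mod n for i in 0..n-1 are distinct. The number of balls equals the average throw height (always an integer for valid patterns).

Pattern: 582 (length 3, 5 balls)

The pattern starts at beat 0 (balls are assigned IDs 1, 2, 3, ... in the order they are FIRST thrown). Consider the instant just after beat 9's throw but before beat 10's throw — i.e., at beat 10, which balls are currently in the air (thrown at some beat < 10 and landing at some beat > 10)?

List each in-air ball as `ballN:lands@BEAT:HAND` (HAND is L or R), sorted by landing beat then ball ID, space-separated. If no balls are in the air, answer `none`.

Answer: ball5:lands@11:R ball3:lands@12:L ball2:lands@14:L ball1:lands@15:R

Derivation:
Beat 0 (L): throw ball1 h=5 -> lands@5:R; in-air after throw: [b1@5:R]
Beat 1 (R): throw ball2 h=8 -> lands@9:R; in-air after throw: [b1@5:R b2@9:R]
Beat 2 (L): throw ball3 h=2 -> lands@4:L; in-air after throw: [b3@4:L b1@5:R b2@9:R]
Beat 3 (R): throw ball4 h=5 -> lands@8:L; in-air after throw: [b3@4:L b1@5:R b4@8:L b2@9:R]
Beat 4 (L): throw ball3 h=8 -> lands@12:L; in-air after throw: [b1@5:R b4@8:L b2@9:R b3@12:L]
Beat 5 (R): throw ball1 h=2 -> lands@7:R; in-air after throw: [b1@7:R b4@8:L b2@9:R b3@12:L]
Beat 6 (L): throw ball5 h=5 -> lands@11:R; in-air after throw: [b1@7:R b4@8:L b2@9:R b5@11:R b3@12:L]
Beat 7 (R): throw ball1 h=8 -> lands@15:R; in-air after throw: [b4@8:L b2@9:R b5@11:R b3@12:L b1@15:R]
Beat 8 (L): throw ball4 h=2 -> lands@10:L; in-air after throw: [b2@9:R b4@10:L b5@11:R b3@12:L b1@15:R]
Beat 9 (R): throw ball2 h=5 -> lands@14:L; in-air after throw: [b4@10:L b5@11:R b3@12:L b2@14:L b1@15:R]
Beat 10 (L): throw ball4 h=8 -> lands@18:L; in-air after throw: [b5@11:R b3@12:L b2@14:L b1@15:R b4@18:L]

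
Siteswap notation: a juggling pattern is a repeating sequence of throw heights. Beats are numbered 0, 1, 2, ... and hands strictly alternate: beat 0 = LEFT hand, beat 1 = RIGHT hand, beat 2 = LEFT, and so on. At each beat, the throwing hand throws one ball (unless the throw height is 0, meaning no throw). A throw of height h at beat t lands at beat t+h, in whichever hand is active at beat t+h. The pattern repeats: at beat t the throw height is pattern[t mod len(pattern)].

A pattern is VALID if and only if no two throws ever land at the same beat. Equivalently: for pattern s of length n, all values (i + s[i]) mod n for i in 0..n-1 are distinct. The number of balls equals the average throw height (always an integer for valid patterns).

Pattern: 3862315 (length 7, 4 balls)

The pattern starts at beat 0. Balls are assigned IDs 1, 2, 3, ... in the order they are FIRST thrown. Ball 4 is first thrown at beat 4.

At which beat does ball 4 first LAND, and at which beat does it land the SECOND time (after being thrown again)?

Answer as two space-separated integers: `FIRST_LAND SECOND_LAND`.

Answer: 7 10

Derivation:
Beat 0 (L): throw ball1 h=3 -> lands@3:R; in-air after throw: [b1@3:R]
Beat 1 (R): throw ball2 h=8 -> lands@9:R; in-air after throw: [b1@3:R b2@9:R]
Beat 2 (L): throw ball3 h=6 -> lands@8:L; in-air after throw: [b1@3:R b3@8:L b2@9:R]
Beat 3 (R): throw ball1 h=2 -> lands@5:R; in-air after throw: [b1@5:R b3@8:L b2@9:R]
Beat 4 (L): throw ball4 h=3 -> lands@7:R; in-air after throw: [b1@5:R b4@7:R b3@8:L b2@9:R]
Beat 5 (R): throw ball1 h=1 -> lands@6:L; in-air after throw: [b1@6:L b4@7:R b3@8:L b2@9:R]
Beat 6 (L): throw ball1 h=5 -> lands@11:R; in-air after throw: [b4@7:R b3@8:L b2@9:R b1@11:R]
Beat 7 (R): throw ball4 h=3 -> lands@10:L; in-air after throw: [b3@8:L b2@9:R b4@10:L b1@11:R]
Beat 8 (L): throw ball3 h=8 -> lands@16:L; in-air after throw: [b2@9:R b4@10:L b1@11:R b3@16:L]
Beat 9 (R): throw ball2 h=6 -> lands@15:R; in-air after throw: [b4@10:L b1@11:R b2@15:R b3@16:L]
Beat 10 (L): throw ball4 h=2 -> lands@12:L; in-air after throw: [b1@11:R b4@12:L b2@15:R b3@16:L]
Ball 4: thrown@4 h=3 -> first land @7; rethrown@7 h=3 -> second land @10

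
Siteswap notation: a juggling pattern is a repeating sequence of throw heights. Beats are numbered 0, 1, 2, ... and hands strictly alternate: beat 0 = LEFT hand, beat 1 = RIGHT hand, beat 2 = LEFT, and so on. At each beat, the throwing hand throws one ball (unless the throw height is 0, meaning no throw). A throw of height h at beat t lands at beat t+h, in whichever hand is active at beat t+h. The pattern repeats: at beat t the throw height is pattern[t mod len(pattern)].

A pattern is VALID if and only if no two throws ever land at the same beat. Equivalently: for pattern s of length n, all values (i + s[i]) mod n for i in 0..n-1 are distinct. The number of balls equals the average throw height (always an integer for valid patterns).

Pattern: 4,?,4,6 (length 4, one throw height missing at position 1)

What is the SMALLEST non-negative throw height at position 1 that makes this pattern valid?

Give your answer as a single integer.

i=0: (0 + 4) mod 4 = 0
i=1: s[i]=? (unknown)
i=2: (2 + 4) mod 4 = 2
i=3: (3 + 6) mod 4 = 1
Known residues: [0, 1, 2]; need a permutation of 0..3, so missing residue r = 3
Need (1 + s) mod 4 = 3; smallest s = (3 - 1) mod 4 = 2

Answer: 2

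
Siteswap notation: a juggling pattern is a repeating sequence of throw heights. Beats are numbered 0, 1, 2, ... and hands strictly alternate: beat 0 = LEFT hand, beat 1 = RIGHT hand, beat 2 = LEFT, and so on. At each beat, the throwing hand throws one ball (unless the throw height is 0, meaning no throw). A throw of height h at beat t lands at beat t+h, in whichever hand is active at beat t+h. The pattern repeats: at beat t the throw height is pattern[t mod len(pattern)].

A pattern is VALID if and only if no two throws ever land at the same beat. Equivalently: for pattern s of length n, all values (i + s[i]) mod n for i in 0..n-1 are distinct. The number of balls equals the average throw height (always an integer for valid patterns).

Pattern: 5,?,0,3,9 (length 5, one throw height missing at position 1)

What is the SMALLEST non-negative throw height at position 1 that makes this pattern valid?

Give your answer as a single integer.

Answer: 3

Derivation:
i=0: (0 + 5) mod 5 = 0
i=1: s[i]=? (unknown)
i=2: (2 + 0) mod 5 = 2
i=3: (3 + 3) mod 5 = 1
i=4: (4 + 9) mod 5 = 3
Known residues: [0, 1, 2, 3]; need a permutation of 0..4, so missing residue r = 4
Need (1 + s) mod 5 = 4; smallest s = (4 - 1) mod 5 = 3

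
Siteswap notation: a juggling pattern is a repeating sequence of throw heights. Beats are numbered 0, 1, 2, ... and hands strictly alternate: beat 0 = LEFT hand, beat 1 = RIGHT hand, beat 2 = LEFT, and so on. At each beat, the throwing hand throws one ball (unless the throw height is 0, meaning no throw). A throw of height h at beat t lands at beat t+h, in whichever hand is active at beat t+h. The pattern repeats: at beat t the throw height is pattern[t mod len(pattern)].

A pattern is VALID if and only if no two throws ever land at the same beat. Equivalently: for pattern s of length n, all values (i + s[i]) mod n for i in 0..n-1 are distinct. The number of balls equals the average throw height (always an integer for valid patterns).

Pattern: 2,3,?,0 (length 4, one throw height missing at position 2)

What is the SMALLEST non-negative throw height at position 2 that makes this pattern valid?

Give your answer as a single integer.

Answer: 3

Derivation:
i=0: (0 + 2) mod 4 = 2
i=1: (1 + 3) mod 4 = 0
i=2: s[i]=? (unknown)
i=3: (3 + 0) mod 4 = 3
Known residues: [0, 2, 3]; need a permutation of 0..3, so missing residue r = 1
Need (2 + s) mod 4 = 1; smallest s = (1 - 2) mod 4 = 3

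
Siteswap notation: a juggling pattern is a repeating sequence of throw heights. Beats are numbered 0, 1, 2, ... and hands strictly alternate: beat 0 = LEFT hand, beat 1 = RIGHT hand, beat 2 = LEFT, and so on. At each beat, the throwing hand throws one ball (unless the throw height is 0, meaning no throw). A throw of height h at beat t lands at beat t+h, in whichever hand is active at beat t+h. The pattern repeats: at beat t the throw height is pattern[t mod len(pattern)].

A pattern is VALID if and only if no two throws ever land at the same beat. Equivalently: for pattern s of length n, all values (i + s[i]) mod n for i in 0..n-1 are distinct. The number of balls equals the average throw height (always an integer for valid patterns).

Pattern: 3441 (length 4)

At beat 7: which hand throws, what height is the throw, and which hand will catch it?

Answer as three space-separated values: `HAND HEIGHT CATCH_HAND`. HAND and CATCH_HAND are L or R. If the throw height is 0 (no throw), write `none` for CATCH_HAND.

Beat 7: 7 mod 2 = 1, so hand = R
Throw height = pattern[7 mod 4] = pattern[3] = 1
Lands at beat 7+1=8, 8 mod 2 = 0, so catch hand = L

Answer: R 1 L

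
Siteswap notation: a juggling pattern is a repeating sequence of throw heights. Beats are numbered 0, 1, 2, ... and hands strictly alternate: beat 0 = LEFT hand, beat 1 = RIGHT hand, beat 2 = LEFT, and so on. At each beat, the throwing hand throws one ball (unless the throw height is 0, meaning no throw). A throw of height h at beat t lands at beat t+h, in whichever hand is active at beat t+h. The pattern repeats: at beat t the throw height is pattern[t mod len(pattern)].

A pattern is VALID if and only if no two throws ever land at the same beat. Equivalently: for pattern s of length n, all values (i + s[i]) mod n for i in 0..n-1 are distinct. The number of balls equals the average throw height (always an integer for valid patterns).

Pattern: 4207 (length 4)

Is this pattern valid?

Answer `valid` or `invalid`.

i=0: (i + s[i]) mod n = (0 + 4) mod 4 = 0
i=1: (i + s[i]) mod n = (1 + 2) mod 4 = 3
i=2: (i + s[i]) mod n = (2 + 0) mod 4 = 2
i=3: (i + s[i]) mod n = (3 + 7) mod 4 = 2
Residues: [0, 3, 2, 2], distinct: False

Answer: invalid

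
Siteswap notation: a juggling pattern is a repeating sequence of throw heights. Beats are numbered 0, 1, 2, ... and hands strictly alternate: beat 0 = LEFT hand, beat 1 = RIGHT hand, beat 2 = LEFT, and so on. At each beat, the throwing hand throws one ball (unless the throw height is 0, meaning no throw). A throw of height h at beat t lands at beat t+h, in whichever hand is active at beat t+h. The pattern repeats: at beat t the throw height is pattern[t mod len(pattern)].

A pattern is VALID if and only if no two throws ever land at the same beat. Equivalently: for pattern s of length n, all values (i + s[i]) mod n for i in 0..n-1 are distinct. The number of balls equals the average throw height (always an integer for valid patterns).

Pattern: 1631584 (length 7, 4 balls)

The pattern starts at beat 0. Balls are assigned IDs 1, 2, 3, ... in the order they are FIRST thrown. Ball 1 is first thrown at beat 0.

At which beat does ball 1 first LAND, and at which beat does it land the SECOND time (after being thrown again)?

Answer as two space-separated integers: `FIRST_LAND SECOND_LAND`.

Answer: 1 7

Derivation:
Beat 0 (L): throw ball1 h=1 -> lands@1:R; in-air after throw: [b1@1:R]
Beat 1 (R): throw ball1 h=6 -> lands@7:R; in-air after throw: [b1@7:R]
Beat 2 (L): throw ball2 h=3 -> lands@5:R; in-air after throw: [b2@5:R b1@7:R]
Beat 3 (R): throw ball3 h=1 -> lands@4:L; in-air after throw: [b3@4:L b2@5:R b1@7:R]
Beat 4 (L): throw ball3 h=5 -> lands@9:R; in-air after throw: [b2@5:R b1@7:R b3@9:R]
Beat 5 (R): throw ball2 h=8 -> lands@13:R; in-air after throw: [b1@7:R b3@9:R b2@13:R]
Beat 6 (L): throw ball4 h=4 -> lands@10:L; in-air after throw: [b1@7:R b3@9:R b4@10:L b2@13:R]
Beat 7 (R): throw ball1 h=1 -> lands@8:L; in-air after throw: [b1@8:L b3@9:R b4@10:L b2@13:R]
Ball 1: thrown@0 h=1 -> first land @1; rethrown@1 h=6 -> second land @7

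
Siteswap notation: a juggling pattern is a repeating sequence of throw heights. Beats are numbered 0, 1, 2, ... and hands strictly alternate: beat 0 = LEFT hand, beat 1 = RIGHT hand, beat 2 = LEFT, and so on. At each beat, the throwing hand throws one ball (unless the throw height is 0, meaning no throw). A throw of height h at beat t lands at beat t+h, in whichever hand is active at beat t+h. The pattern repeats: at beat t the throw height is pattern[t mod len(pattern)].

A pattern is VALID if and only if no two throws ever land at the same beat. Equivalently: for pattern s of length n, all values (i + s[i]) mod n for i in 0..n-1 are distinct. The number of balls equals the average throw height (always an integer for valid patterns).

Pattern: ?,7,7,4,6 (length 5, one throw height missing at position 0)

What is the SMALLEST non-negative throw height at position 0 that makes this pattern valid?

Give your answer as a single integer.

i=0: s[i]=? (unknown)
i=1: (1 + 7) mod 5 = 3
i=2: (2 + 7) mod 5 = 4
i=3: (3 + 4) mod 5 = 2
i=4: (4 + 6) mod 5 = 0
Known residues: [0, 2, 3, 4]; need a permutation of 0..4, so missing residue r = 1
Need (0 + s) mod 5 = 1; smallest s = (1 - 0) mod 5 = 1

Answer: 1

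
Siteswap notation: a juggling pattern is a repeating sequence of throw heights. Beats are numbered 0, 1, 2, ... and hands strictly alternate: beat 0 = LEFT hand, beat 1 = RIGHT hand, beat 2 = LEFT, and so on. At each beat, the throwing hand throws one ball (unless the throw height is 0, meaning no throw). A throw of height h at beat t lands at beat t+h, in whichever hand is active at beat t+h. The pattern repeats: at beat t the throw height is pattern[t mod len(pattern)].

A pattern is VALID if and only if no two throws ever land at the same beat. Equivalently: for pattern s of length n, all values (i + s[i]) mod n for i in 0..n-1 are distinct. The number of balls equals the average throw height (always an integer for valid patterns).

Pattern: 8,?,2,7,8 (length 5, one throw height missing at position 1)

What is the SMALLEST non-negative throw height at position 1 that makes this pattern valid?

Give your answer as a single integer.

Answer: 0

Derivation:
i=0: (0 + 8) mod 5 = 3
i=1: s[i]=? (unknown)
i=2: (2 + 2) mod 5 = 4
i=3: (3 + 7) mod 5 = 0
i=4: (4 + 8) mod 5 = 2
Known residues: [0, 2, 3, 4]; need a permutation of 0..4, so missing residue r = 1
Need (1 + s) mod 5 = 1; smallest s = (1 - 1) mod 5 = 0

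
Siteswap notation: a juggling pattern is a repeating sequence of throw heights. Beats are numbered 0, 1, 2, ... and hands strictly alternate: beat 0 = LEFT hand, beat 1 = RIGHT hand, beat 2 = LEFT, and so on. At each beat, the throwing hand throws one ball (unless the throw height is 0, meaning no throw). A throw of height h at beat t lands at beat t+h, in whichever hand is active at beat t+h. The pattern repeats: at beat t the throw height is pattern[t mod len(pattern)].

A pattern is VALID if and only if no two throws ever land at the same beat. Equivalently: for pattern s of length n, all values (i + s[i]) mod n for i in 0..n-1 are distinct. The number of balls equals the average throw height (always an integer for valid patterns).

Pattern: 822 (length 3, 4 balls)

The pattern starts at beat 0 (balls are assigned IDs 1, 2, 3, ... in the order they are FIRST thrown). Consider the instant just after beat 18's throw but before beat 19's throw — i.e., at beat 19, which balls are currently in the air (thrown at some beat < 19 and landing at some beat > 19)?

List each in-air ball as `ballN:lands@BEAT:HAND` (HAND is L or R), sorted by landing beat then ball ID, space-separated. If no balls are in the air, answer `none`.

Beat 0 (L): throw ball1 h=8 -> lands@8:L; in-air after throw: [b1@8:L]
Beat 1 (R): throw ball2 h=2 -> lands@3:R; in-air after throw: [b2@3:R b1@8:L]
Beat 2 (L): throw ball3 h=2 -> lands@4:L; in-air after throw: [b2@3:R b3@4:L b1@8:L]
Beat 3 (R): throw ball2 h=8 -> lands@11:R; in-air after throw: [b3@4:L b1@8:L b2@11:R]
Beat 4 (L): throw ball3 h=2 -> lands@6:L; in-air after throw: [b3@6:L b1@8:L b2@11:R]
Beat 5 (R): throw ball4 h=2 -> lands@7:R; in-air after throw: [b3@6:L b4@7:R b1@8:L b2@11:R]
Beat 6 (L): throw ball3 h=8 -> lands@14:L; in-air after throw: [b4@7:R b1@8:L b2@11:R b3@14:L]
Beat 7 (R): throw ball4 h=2 -> lands@9:R; in-air after throw: [b1@8:L b4@9:R b2@11:R b3@14:L]
Beat 8 (L): throw ball1 h=2 -> lands@10:L; in-air after throw: [b4@9:R b1@10:L b2@11:R b3@14:L]
Beat 9 (R): throw ball4 h=8 -> lands@17:R; in-air after throw: [b1@10:L b2@11:R b3@14:L b4@17:R]
Beat 10 (L): throw ball1 h=2 -> lands@12:L; in-air after throw: [b2@11:R b1@12:L b3@14:L b4@17:R]
Beat 11 (R): throw ball2 h=2 -> lands@13:R; in-air after throw: [b1@12:L b2@13:R b3@14:L b4@17:R]
Beat 12 (L): throw ball1 h=8 -> lands@20:L; in-air after throw: [b2@13:R b3@14:L b4@17:R b1@20:L]
Beat 13 (R): throw ball2 h=2 -> lands@15:R; in-air after throw: [b3@14:L b2@15:R b4@17:R b1@20:L]
Beat 14 (L): throw ball3 h=2 -> lands@16:L; in-air after throw: [b2@15:R b3@16:L b4@17:R b1@20:L]
Beat 15 (R): throw ball2 h=8 -> lands@23:R; in-air after throw: [b3@16:L b4@17:R b1@20:L b2@23:R]
Beat 16 (L): throw ball3 h=2 -> lands@18:L; in-air after throw: [b4@17:R b3@18:L b1@20:L b2@23:R]
Beat 17 (R): throw ball4 h=2 -> lands@19:R; in-air after throw: [b3@18:L b4@19:R b1@20:L b2@23:R]
Beat 18 (L): throw ball3 h=8 -> lands@26:L; in-air after throw: [b4@19:R b1@20:L b2@23:R b3@26:L]
Beat 19 (R): throw ball4 h=2 -> lands@21:R; in-air after throw: [b1@20:L b4@21:R b2@23:R b3@26:L]

Answer: ball1:lands@20:L ball2:lands@23:R ball3:lands@26:L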